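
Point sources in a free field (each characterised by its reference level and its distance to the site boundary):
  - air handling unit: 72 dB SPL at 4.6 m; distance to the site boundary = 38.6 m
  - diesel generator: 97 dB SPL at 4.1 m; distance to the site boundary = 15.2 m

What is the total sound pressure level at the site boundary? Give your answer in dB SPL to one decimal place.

85.6 dB SPL

Propagate each source to the receiver with L = L_ref − 20·log₁₀(r/r_ref), then add intensities.
air handling unit: 72 − 20·log₁₀(38.6/4.6) = 72 − 18.48 = 53.52 dB SPL.
diesel generator: 97 − 20·log₁₀(15.2/4.1) = 97 − 11.38 = 85.62 dB SPL.
Σ 10^(L/10) = 3.649e+08 → L_total = 10·log₁₀(3.649e+08) = 85.62 dB SPL.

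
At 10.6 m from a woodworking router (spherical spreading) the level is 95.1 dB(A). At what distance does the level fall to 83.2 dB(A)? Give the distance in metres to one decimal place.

Point-source spreading drops the level by 20·log₁₀(r₂/r₁); inverting, r₂/r₁ = 10^(ΔL/20).
r₂ = 10.6·10^((95.1−83.2)/20) = 10.6·10^(11.9/20) = 41.72 m.

41.7 m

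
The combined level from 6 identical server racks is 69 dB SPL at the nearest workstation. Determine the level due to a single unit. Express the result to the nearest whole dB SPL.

For N identical incoherent sources L_total = L₁ + 10·log₁₀ N, so L₁ = 69 − 10·log₁₀(6) = 69 − 7.782.

61 dB SPL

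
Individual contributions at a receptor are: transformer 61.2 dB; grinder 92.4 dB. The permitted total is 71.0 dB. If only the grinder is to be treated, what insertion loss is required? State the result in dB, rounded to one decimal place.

Everything except the grinder sums to 10^(61.2/10) = 1.318e+06 in linear terms, 61.20 dB.
The limit corresponds to 10^(71.0/10) = 1.259e+07; subtracting the fixed part leaves 1.127e+07 for the grinder, i.e. 70.52 dB.
So the grinder must be reduced from 92.4 to 70.52 dB: IL = 21.88 dB.

21.9 dB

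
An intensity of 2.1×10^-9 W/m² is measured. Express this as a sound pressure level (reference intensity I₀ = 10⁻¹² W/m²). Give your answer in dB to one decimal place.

L = 10·log₁₀(I/I₀) = 10·log₁₀(2.1×10^-9/10⁻¹²) = 10·log₁₀(2.1×10^3).
L = 10·(0.3222 + 3) = 33.22 dB.

33.2 dB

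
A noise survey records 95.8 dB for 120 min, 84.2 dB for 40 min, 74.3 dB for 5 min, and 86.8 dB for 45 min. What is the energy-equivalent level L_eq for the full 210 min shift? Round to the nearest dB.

L_eq = 10·log₁₀[(1/T)·Σ tᵢ·10^(Lᵢ/10)] with T = 210 min.
Σ tᵢ·10^(Lᵢ/10) = 120·10^(95.8/10) + 40·10^(84.2/10) + 5·10^(74.3/10) + 45·10^(86.8/10) = 4.884e+11.
L_eq = 10·log₁₀(4.884e+11/210) = 93.67 dB.

94 dB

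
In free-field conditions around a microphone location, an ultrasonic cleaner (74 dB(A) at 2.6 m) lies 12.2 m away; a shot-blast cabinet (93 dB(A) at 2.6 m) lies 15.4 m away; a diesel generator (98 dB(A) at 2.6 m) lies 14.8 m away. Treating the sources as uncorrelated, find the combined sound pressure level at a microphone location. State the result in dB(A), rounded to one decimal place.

84.0 dB(A)

Apply inverse-square spreading to bring every level to the receiver, then sum 10^(L/10).
ultrasonic cleaner: 74 − 20·log₁₀(12.2/2.6) = 74 − 13.43 = 60.57 dB(A).
shot-blast cabinet: 93 − 20·log₁₀(15.4/2.6) = 93 − 15.45 = 77.55 dB(A).
diesel generator: 98 − 20·log₁₀(14.8/2.6) = 98 − 15.11 = 82.89 dB(A).
Σ 10^(L/10) = 2.527e+08 → L_total = 10·log₁₀(2.527e+08) = 84.03 dB(A).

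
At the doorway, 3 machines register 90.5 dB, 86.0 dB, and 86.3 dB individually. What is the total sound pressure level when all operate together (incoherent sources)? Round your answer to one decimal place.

Incoherent sources combine by intensity addition: L_total = 10·log₁₀(Σ 10^(L_i/10)).
Σ 10^(L/10) = 10^(90.5/10) + 10^(86.0/10) + 10^(86.3/10) = 1.947e+09.
L_total = 10·log₁₀(1.947e+09) = 92.89 dB.

92.9 dB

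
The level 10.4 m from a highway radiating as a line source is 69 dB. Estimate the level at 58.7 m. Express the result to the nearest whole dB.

For a line source, L₂ = L₁ − 10·log₁₀(r₂/r₁).
L₂ = 69 − 10·log₁₀(58.7/10.4) = 69 − 7.516 = 61.48 dB.

61 dB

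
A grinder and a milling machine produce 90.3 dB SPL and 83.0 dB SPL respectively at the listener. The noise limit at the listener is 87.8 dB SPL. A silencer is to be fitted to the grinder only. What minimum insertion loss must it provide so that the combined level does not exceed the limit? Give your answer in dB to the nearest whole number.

Everything except the grinder sums to 10^(83.0/10) = 1.995e+08 in linear terms, 83.00 dB SPL.
To meet 87.8 dB SPL overall, the treated grinder may contribute at most 10^(87.8/10) − 1.995e+08 = 4.030e+08, i.e. 86.05 dB SPL.
Required insertion loss = 90.3 − 86.05 = 4.25 dB.

4 dB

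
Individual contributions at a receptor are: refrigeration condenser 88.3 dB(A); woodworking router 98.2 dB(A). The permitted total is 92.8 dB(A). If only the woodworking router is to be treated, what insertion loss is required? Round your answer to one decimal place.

Fixed contribution from the other source: Σ 10^(L/10) = 10^(88.3/10) = 6.761e+08 (88.30 dB(A)).
The limit corresponds to 10^(92.8/10) = 1.905e+09; subtracting the fixed part leaves 1.229e+09 for the woodworking router, i.e. 90.90 dB(A).
Required insertion loss = 98.2 − 90.90 = 7.30 dB.

7.3 dB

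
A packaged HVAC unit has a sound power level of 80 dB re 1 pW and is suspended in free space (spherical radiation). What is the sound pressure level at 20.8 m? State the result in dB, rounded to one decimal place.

42.6 dB

L_p = L_w − 10·log₁₀(4π·r²) with r = 20.8 m.
4π·r² = 5437 m², 10·log₁₀ of that is 37.353 dB.
L_p = 80 − 37.353 = 42.65 dB.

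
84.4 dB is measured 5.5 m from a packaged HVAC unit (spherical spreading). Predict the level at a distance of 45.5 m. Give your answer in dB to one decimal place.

Point-source attenuation: ΔL = 20·log₁₀(r₂/r₁) = 20·log₁₀(45.5/5.5) = 18.353 dB.
L₂ = 84.4 − 20·log₁₀(45.5/5.5) = 84.4 − 18.353 = 66.05 dB.

66.0 dB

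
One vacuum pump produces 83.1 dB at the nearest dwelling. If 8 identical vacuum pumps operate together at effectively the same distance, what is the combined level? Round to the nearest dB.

N identical incoherent sources raise the level by 10·log₁₀ N.
L_total = 83.1 + 10·log₁₀(8) = 83.1 + 9.031 = 92.13 dB.

92 dB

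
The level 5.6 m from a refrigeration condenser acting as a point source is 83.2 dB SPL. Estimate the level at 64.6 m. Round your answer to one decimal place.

Point-source attenuation: ΔL = 20·log₁₀(r₂/r₁) = 20·log₁₀(64.6/5.6) = 21.241 dB.
L₂ = 83.2 − 20·log₁₀(64.6/5.6) = 83.2 − 21.241 = 61.96 dB SPL.

62.0 dB SPL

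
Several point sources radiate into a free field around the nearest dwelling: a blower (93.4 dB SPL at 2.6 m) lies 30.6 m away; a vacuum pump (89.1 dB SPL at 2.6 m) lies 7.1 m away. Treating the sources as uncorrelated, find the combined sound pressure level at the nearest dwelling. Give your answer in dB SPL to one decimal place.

81.0 dB SPL

Propagate each source to the receiver with L = L_ref − 20·log₁₀(r/r_ref), then add intensities.
blower: 93.4 − 20·log₁₀(30.6/2.6) = 93.4 − 21.41 = 71.99 dB SPL.
vacuum pump: 89.1 − 20·log₁₀(7.1/2.6) = 89.1 − 8.73 = 80.37 dB SPL.
Σ 10^(L/10) = 1.248e+08 → L_total = 10·log₁₀(1.248e+08) = 80.96 dB SPL.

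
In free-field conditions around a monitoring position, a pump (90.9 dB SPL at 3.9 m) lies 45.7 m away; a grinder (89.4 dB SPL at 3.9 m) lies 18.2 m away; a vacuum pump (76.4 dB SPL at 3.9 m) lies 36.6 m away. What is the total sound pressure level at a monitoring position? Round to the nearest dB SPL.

77 dB SPL

Propagate each source to the receiver with L = L_ref − 20·log₁₀(r/r_ref), then add intensities.
pump: 90.9 − 20·log₁₀(45.7/3.9) = 90.9 − 21.38 = 69.52 dB SPL.
grinder: 89.4 − 20·log₁₀(18.2/3.9) = 89.4 − 13.38 = 76.02 dB SPL.
vacuum pump: 76.4 − 20·log₁₀(36.6/3.9) = 76.4 − 19.45 = 56.95 dB SPL.
Σ 10^(L/10) = 4.945e+07 → L_total = 10·log₁₀(4.945e+07) = 76.94 dB SPL.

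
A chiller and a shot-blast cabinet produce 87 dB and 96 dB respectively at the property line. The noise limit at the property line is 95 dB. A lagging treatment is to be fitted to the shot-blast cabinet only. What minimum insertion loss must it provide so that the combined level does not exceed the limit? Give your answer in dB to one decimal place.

The untreated sources together contribute 10^(87/10) = 5.012e+08, i.e. 87.00 dB.
To meet 95 dB overall, the treated shot-blast cabinet may contribute at most 10^(95/10) − 5.012e+08 = 2.661e+09, i.e. 94.25 dB.
Required insertion loss = 96 − 94.25 = 1.75 dB.

1.7 dB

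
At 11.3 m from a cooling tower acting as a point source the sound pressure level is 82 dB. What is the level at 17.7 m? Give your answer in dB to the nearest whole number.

Spherical spreading from a point source gives a 20·log₁₀(r₂/r₁) drop.
L₂ = 82 − 20·log₁₀(17.7/11.3) = 82 − 3.898 = 78.10 dB.

78 dB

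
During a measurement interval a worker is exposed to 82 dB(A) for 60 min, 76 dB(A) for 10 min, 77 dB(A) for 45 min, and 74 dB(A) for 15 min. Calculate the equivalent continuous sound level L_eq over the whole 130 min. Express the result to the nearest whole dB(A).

L_eq = 10·log₁₀[(1/T)·Σ tᵢ·10^(Lᵢ/10)] with T = 130 min.
Σ tᵢ·10^(Lᵢ/10) = 60·10^(82/10) + 10·10^(76/10) + 45·10^(77/10) + 15·10^(74/10) = 1.254e+10.
L_eq = 10·log₁₀(1.254e+10/130) = 79.84 dB(A).

80 dB(A)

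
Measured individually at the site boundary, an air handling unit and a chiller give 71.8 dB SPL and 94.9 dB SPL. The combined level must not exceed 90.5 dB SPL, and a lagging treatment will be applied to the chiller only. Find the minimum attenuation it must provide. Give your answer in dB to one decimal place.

The untreated sources together contribute 10^(71.8/10) = 1.514e+07, i.e. 71.80 dB SPL.
To meet 90.5 dB SPL overall, the treated chiller may contribute at most 10^(90.5/10) − 1.514e+07 = 1.107e+09, i.e. 90.44 dB SPL.
So the chiller must be reduced from 94.9 to 90.44 dB SPL: IL = 4.46 dB.

4.5 dB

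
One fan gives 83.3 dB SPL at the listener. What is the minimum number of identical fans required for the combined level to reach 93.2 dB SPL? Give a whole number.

10

Need L₁ + 10·log₁₀ N ≥ 93.2, i.e. log₁₀ N ≥ 0.99.
N ≥ 10^(9.9/10) = 9.772, so N = 10.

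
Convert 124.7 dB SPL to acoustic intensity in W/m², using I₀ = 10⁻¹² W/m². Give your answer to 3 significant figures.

2.95 W/m²

I/I₀ = 10^(124.7/10) = 2.951e+12, so I = 2.951e+12 × 10⁻¹² W/m².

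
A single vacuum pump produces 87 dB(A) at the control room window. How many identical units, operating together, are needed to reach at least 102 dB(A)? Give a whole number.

32

N identical sources give L₁ + 10·log₁₀ N, so require 10·log₁₀ N ≥ 102 − 87 = 15.0 dB.
N ≥ 10^(15.0/10) = 31.623, so N = 32.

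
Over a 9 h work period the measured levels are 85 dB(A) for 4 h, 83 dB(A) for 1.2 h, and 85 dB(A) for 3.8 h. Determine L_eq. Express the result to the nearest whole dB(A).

The energy average is taken in the linear domain: L_eq = 10·log₁₀[(Σ tᵢ·10^(Lᵢ/10))/T], T = 9 h.
Σ tᵢ·10^(Lᵢ/10) = 4·10^(85/10) + 1.2·10^(83/10) + 3.8·10^(85/10) = 2.706e+09.
L_eq = 10·log₁₀(2.706e+09/9) = 84.78 dB(A).

85 dB(A)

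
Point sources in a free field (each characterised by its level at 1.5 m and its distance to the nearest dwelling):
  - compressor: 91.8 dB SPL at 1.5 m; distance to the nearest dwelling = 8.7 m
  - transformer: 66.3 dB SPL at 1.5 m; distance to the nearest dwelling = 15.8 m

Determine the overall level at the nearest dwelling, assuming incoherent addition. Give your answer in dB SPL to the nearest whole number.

77 dB SPL

Apply inverse-square spreading to bring every level to the receiver, then sum 10^(L/10).
compressor: 91.8 − 20·log₁₀(8.7/1.5) = 91.8 − 15.27 = 76.53 dB SPL.
transformer: 66.3 − 20·log₁₀(15.8/1.5) = 66.3 − 20.45 = 45.85 dB SPL.
Σ 10^(L/10) = 4.503e+07 → L_total = 10·log₁₀(4.503e+07) = 76.54 dB SPL.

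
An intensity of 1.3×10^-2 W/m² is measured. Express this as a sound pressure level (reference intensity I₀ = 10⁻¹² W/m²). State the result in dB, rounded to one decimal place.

101.1 dB

Dividing by I₀ shifts the exponent by 12: I/I₀ = 1.3×10^10.
L = 10·(0.1139 + 10) = 101.14 dB.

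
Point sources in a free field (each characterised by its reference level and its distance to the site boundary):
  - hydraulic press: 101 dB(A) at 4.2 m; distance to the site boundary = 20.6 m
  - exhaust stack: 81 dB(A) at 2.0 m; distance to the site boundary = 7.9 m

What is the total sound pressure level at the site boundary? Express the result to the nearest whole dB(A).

Propagate each source to the receiver with L = L_ref − 20·log₁₀(r/r_ref), then add intensities.
hydraulic press: 101 − 20·log₁₀(20.6/4.2) = 101 − 13.81 = 87.19 dB(A).
exhaust stack: 81 − 20·log₁₀(7.9/2.0) = 81 − 11.93 = 69.07 dB(A).
Σ 10^(L/10) = 5.314e+08 → L_total = 10·log₁₀(5.314e+08) = 87.25 dB(A).

87 dB(A)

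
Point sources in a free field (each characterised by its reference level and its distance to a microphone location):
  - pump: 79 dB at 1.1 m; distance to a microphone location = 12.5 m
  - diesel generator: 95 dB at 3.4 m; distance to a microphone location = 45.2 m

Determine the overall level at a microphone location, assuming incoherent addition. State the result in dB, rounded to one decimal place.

Apply inverse-square spreading to bring every level to the receiver, then sum 10^(L/10).
pump: 79 − 20·log₁₀(12.5/1.1) = 79 − 21.11 = 57.89 dB.
diesel generator: 95 − 20·log₁₀(45.2/3.4) = 95 − 22.47 = 72.53 dB.
Σ 10^(L/10) = 1.851e+07 → L_total = 10·log₁₀(1.851e+07) = 72.67 dB.

72.7 dB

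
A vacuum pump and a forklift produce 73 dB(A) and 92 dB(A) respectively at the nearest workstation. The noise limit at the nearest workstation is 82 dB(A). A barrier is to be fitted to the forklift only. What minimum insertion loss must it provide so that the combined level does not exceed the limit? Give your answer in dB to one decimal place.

Fixed contribution from the other source: Σ 10^(L/10) = 10^(73/10) = 1.995e+07 (73.00 dB(A)).
The limit corresponds to 10^(82/10) = 1.585e+08; subtracting the fixed part leaves 1.385e+08 for the forklift, i.e. 81.42 dB(A).
Required insertion loss = 92 − 81.42 = 10.58 dB.

10.6 dB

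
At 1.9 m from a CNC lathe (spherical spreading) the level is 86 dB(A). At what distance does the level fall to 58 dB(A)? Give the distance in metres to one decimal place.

The 28.0 dB drop corresponds to a distance ratio of 10^(28.0/20) for a point source.
r₂ = 1.9·10^((86−58)/20) = 1.9·10^(28.0/20) = 47.73 m.

47.7 m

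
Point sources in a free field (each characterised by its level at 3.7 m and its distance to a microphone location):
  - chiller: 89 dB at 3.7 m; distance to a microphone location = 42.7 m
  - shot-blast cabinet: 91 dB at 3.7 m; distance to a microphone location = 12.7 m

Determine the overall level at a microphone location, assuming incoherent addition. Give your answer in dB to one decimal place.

80.5 dB

First find each source's level at the receiver (point-source: −20·log₁₀(r/r_ref)), then combine on an intensity basis.
chiller: 89 − 20·log₁₀(42.7/3.7) = 89 − 21.24 = 67.76 dB.
shot-blast cabinet: 91 − 20·log₁₀(12.7/3.7) = 91 − 10.71 = 80.29 dB.
Σ 10^(L/10) = 1.128e+08 → L_total = 10·log₁₀(1.128e+08) = 80.52 dB.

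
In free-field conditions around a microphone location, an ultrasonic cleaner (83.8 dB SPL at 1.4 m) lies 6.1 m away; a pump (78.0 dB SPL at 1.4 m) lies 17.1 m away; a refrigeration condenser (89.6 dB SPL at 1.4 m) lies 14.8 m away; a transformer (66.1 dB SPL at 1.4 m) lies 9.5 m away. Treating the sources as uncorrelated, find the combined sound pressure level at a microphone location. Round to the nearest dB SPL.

Apply inverse-square spreading to bring every level to the receiver, then sum 10^(L/10).
ultrasonic cleaner: 83.8 − 20·log₁₀(6.1/1.4) = 83.8 − 12.78 = 71.02 dB SPL.
pump: 78.0 − 20·log₁₀(17.1/1.4) = 78.0 − 21.74 = 56.26 dB SPL.
refrigeration condenser: 89.6 − 20·log₁₀(14.8/1.4) = 89.6 − 20.48 = 69.12 dB SPL.
transformer: 66.1 − 20·log₁₀(9.5/1.4) = 66.1 − 16.63 = 49.47 dB SPL.
Σ 10^(L/10) = 2.131e+07 → L_total = 10·log₁₀(2.131e+07) = 73.29 dB SPL.

73 dB SPL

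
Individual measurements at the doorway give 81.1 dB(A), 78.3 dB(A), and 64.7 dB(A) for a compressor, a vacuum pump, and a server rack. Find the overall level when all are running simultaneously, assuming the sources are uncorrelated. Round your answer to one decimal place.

83.0 dB(A)

Incoherent sources combine by intensity addition: L_total = 10·log₁₀(Σ 10^(L_i/10)).
Σ 10^(L/10) = 10^(81.1/10) + 10^(78.3/10) + 10^(64.7/10) = 1.994e+08.
L_total = 10·log₁₀(1.994e+08) = 83.00 dB(A).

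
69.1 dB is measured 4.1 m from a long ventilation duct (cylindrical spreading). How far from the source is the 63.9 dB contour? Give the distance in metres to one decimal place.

Line-source spreading drops the level by 10·log₁₀(r₂/r₁); inverting, r₂/r₁ = 10^(ΔL/10).
r₂ = 4.1·10^((69.1−63.9)/10) = 4.1·10^(5.2/10) = 13.58 m.

13.6 m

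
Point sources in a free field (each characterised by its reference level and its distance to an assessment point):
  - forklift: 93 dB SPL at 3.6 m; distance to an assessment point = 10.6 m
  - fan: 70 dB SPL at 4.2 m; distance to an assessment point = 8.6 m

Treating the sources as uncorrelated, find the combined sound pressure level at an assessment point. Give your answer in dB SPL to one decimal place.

83.7 dB SPL

Apply inverse-square spreading to bring every level to the receiver, then sum 10^(L/10).
forklift: 93 − 20·log₁₀(10.6/3.6) = 93 − 9.38 = 83.62 dB SPL.
fan: 70 − 20·log₁₀(8.6/4.2) = 70 − 6.22 = 63.78 dB SPL.
Σ 10^(L/10) = 2.325e+08 → L_total = 10·log₁₀(2.325e+08) = 83.66 dB SPL.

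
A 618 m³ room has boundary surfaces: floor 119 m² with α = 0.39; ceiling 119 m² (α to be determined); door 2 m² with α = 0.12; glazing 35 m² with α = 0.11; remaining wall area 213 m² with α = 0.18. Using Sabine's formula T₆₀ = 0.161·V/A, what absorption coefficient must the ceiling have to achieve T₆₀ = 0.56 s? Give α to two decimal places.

0.75

From T₆₀ = 0.161·V/A, the target T₆₀ = 0.56 s needs A = 0.161·618/0.56 = 177.67 m².
Absorption from the other surfaces = 119·0.39 + 2·0.12 + 35·0.11 + 213·0.18 = 88.84 m², so the ceiling must supply 88.83 m² over 119 m².
α = 88.83/119 = 0.747.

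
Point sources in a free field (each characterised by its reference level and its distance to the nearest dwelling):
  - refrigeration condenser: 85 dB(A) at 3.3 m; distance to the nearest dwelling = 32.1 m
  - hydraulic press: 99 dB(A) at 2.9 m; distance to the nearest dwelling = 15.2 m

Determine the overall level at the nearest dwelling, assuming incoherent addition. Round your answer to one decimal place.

84.7 dB(A)

Apply inverse-square spreading to bring every level to the receiver, then sum 10^(L/10).
refrigeration condenser: 85 − 20·log₁₀(32.1/3.3) = 85 − 19.76 = 65.24 dB(A).
hydraulic press: 99 − 20·log₁₀(15.2/2.9) = 99 − 14.39 = 84.61 dB(A).
Σ 10^(L/10) = 2.925e+08 → L_total = 10·log₁₀(2.925e+08) = 84.66 dB(A).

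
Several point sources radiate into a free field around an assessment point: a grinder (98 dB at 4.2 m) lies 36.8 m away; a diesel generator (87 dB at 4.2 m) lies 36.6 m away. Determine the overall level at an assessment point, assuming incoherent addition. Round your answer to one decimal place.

79.5 dB

Propagate each source to the receiver with L = L_ref − 20·log₁₀(r/r_ref), then add intensities.
grinder: 98 − 20·log₁₀(36.8/4.2) = 98 − 18.85 = 79.15 dB.
diesel generator: 87 − 20·log₁₀(36.6/4.2) = 87 − 18.80 = 68.20 dB.
Σ 10^(L/10) = 8.879e+07 → L_total = 10·log₁₀(8.879e+07) = 79.48 dB.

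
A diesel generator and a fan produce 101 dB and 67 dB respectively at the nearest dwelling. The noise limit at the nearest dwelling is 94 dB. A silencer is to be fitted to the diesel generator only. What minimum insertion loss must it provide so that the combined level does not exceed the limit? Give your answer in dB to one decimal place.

7.0 dB

Everything except the diesel generator sums to 10^(67/10) = 5.012e+06 in linear terms, 67.00 dB.
To meet 94 dB overall, the treated diesel generator may contribute at most 10^(94/10) − 5.012e+06 = 2.507e+09, i.e. 93.99 dB.
Required insertion loss = 101 − 93.99 = 7.01 dB.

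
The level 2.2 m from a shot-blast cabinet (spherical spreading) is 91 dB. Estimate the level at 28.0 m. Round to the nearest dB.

69 dB

Point-source attenuation: ΔL = 20·log₁₀(r₂/r₁) = 20·log₁₀(28.0/2.2) = 22.095 dB.
L₂ = 91 − 20·log₁₀(28.0/2.2) = 91 − 22.095 = 68.91 dB.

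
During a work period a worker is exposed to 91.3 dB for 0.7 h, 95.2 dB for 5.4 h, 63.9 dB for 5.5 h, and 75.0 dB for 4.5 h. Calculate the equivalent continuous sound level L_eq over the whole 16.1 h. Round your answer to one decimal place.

90.7 dB

The energy average is taken in the linear domain: L_eq = 10·log₁₀[(Σ tᵢ·10^(Lᵢ/10))/T], T = 16.1 h.
Σ tᵢ·10^(Lᵢ/10) = 0.7·10^(91.3/10) + 5.4·10^(95.2/10) + 5.5·10^(63.9/10) + 4.5·10^(75.0/10) = 1.898e+10.
L_eq = 10·log₁₀(1.898e+10/16.1) = 90.71 dB.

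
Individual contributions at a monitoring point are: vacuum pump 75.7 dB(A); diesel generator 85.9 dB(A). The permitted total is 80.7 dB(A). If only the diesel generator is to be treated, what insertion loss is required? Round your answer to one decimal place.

Everything except the diesel generator sums to 10^(75.7/10) = 3.715e+07 in linear terms, 75.70 dB(A).
The limit corresponds to 10^(80.7/10) = 1.175e+08; subtracting the fixed part leaves 8.034e+07 for the diesel generator, i.e. 79.05 dB(A).
So the diesel generator must be reduced from 85.9 to 79.05 dB(A): IL = 6.85 dB.

6.9 dB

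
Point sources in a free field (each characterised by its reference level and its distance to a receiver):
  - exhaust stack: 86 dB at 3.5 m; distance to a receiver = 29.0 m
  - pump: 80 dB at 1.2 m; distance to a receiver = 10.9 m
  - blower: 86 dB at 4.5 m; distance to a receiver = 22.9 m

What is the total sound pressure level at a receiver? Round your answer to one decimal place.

First find each source's level at the receiver (point-source: −20·log₁₀(r/r_ref)), then combine on an intensity basis.
exhaust stack: 86 − 20·log₁₀(29.0/3.5) = 86 − 18.37 = 67.63 dB.
pump: 80 − 20·log₁₀(10.9/1.2) = 80 − 19.16 = 60.84 dB.
blower: 86 − 20·log₁₀(22.9/4.5) = 86 − 14.13 = 71.87 dB.
Σ 10^(L/10) = 2.238e+07 → L_total = 10·log₁₀(2.238e+07) = 73.50 dB.

73.5 dB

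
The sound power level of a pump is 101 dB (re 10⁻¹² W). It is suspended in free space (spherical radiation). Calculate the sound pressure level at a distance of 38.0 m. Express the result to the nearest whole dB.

L_p = L_w − 10·log₁₀(4π·r²) with r = 38.0 m.
4π·r² = 1.815e+04 m², 10·log₁₀ of that is 42.588 dB.
L_p = 101 − 42.588 = 58.41 dB.

58 dB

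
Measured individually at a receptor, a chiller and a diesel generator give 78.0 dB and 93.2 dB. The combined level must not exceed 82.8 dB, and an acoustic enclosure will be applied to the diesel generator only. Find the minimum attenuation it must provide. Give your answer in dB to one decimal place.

Fixed contribution from the other source: Σ 10^(L/10) = 10^(78.0/10) = 6.310e+07 (78.00 dB).
The limit corresponds to 10^(82.8/10) = 1.905e+08; subtracting the fixed part leaves 1.275e+08 for the diesel generator, i.e. 81.05 dB.
Required insertion loss = 93.2 − 81.05 = 12.15 dB.

12.1 dB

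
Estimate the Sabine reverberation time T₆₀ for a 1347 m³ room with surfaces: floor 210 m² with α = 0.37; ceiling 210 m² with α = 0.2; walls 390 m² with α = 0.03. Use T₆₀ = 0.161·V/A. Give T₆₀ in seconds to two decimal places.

1.65 s

Total absorption A = 210·0.37 + 210·0.2 + 390·0.03 = 131.40 m² sabins.
T₆₀ = 0.161 × 1347 / 131.40 = 1.650 s.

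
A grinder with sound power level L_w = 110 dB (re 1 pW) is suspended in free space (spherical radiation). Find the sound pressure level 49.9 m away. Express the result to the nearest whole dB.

L_p = L_w − 10·log₁₀(4π·r²) with r = 49.9 m.
4π·r² = 3.129e+04 m², 10·log₁₀ of that is 44.954 dB.
L_p = 110 − 44.954 = 65.05 dB.

65 dB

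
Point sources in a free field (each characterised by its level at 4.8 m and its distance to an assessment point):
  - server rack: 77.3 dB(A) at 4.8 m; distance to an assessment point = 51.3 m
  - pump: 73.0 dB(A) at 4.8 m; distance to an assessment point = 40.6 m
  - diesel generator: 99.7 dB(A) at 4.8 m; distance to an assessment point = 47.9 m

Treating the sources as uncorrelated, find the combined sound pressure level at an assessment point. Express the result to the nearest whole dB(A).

80 dB(A)

Apply inverse-square spreading to bring every level to the receiver, then sum 10^(L/10).
server rack: 77.3 − 20·log₁₀(51.3/4.8) = 77.3 − 20.58 = 56.72 dB(A).
pump: 73.0 − 20·log₁₀(40.6/4.8) = 73.0 − 18.55 = 54.45 dB(A).
diesel generator: 99.7 − 20·log₁₀(47.9/4.8) = 99.7 − 19.98 = 79.72 dB(A).
Σ 10^(L/10) = 9.446e+07 → L_total = 10·log₁₀(9.446e+07) = 79.75 dB(A).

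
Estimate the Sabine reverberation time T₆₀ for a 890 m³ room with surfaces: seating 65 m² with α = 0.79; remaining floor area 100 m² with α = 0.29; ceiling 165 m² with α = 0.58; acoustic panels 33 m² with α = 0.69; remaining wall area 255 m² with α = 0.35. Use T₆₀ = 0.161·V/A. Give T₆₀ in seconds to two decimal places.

Total absorption A = 65·0.79 + 100·0.29 + 165·0.58 + 33·0.69 + 255·0.35 = 288.07 m² sabins.
T₆₀ = 0.161·V/A = 0.161·890/288.07 = 0.497 s.

0.50 s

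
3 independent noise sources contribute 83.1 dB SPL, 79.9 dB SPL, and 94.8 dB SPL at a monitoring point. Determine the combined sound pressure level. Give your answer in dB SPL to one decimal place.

For uncorrelated sources the intensities add, so convert each level to linear form, sum, and take 10·log₁₀ of the total.
Σ 10^(L/10) = 10^(83.1/10) + 10^(79.9/10) + 10^(94.8/10) = 3.322e+09.
L_total = 10·log₁₀(3.322e+09) = 95.21 dB SPL.

95.2 dB SPL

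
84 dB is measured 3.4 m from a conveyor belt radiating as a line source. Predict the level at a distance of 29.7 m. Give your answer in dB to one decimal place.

Cylindrical spreading from a line source gives a 10·log₁₀(r₂/r₁) drop.
L₂ = 84 − 10·log₁₀(29.7/3.4) = 84 − 9.413 = 74.59 dB.

74.6 dB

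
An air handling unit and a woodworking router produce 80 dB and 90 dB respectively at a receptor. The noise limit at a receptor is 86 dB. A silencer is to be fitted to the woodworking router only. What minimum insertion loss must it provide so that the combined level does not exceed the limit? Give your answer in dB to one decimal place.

Fixed contribution from the other source: Σ 10^(L/10) = 10^(80/10) = 1.000e+08 (80.00 dB).
To meet 86 dB overall, the treated woodworking router may contribute at most 10^(86/10) − 1.000e+08 = 2.981e+08, i.e. 84.74 dB.
So the woodworking router must be reduced from 90 to 84.74 dB: IL = 5.26 dB.

5.3 dB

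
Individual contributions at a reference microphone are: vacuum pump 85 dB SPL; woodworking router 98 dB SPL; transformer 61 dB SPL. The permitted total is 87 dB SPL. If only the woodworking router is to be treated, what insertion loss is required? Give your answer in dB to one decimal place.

15.4 dB

Fixed contribution from the other sources: Σ 10^(L/10) = 10^(85/10) + 10^(61/10) = 3.175e+08 (85.02 dB SPL).
The limit corresponds to 10^(87/10) = 5.012e+08; subtracting the fixed part leaves 1.837e+08 for the woodworking router, i.e. 82.64 dB SPL.
So the woodworking router must be reduced from 98 to 82.64 dB SPL: IL = 15.36 dB.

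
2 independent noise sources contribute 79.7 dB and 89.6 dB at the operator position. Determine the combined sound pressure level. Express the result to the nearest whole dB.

90 dB

Incoherent sources combine by intensity addition: L_total = 10·log₁₀(Σ 10^(L_i/10)).
Σ 10^(L/10) = 10^(79.7/10) + 10^(89.6/10) = 1.005e+09.
L_total = 10·log₁₀(1.005e+09) = 90.02 dB.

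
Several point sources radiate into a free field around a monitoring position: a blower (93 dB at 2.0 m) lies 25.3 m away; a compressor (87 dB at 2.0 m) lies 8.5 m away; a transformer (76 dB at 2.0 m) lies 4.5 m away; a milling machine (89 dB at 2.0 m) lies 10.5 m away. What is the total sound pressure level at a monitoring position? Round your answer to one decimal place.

78.9 dB

Apply inverse-square spreading to bring every level to the receiver, then sum 10^(L/10).
blower: 93 − 20·log₁₀(25.3/2.0) = 93 − 22.04 = 70.96 dB.
compressor: 87 − 20·log₁₀(8.5/2.0) = 87 − 12.57 = 74.43 dB.
transformer: 76 − 20·log₁₀(4.5/2.0) = 76 − 7.04 = 68.96 dB.
milling machine: 89 − 20·log₁₀(10.5/2.0) = 89 − 14.40 = 74.60 dB.
Σ 10^(L/10) = 7.690e+07 → L_total = 10·log₁₀(7.690e+07) = 78.86 dB.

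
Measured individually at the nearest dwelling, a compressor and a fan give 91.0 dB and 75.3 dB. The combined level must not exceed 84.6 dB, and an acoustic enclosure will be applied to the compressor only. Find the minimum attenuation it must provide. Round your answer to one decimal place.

6.9 dB

The untreated sources together contribute 10^(75.3/10) = 3.388e+07, i.e. 75.30 dB.
To meet 84.6 dB overall, the treated compressor may contribute at most 10^(84.6/10) − 3.388e+07 = 2.545e+08, i.e. 84.06 dB.
So the compressor must be reduced from 91.0 to 84.06 dB: IL = 6.94 dB.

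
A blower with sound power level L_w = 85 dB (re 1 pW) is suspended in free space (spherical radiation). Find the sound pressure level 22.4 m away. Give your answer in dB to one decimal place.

47.0 dB

The power spreads over a sphere of area 4π·r², so L_p = L_w − 10·log₁₀(4π·r²).
4π·r² = 6305 m², 10·log₁₀ of that is 37.997 dB.
L_p = 85 − 37.997 = 47.00 dB.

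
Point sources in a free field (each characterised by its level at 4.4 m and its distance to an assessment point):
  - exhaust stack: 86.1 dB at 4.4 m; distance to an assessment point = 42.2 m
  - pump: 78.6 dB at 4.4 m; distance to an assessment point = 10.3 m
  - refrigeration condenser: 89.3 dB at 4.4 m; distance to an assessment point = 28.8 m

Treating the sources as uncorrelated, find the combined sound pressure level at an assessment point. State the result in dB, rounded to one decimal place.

75.7 dB

Apply inverse-square spreading to bring every level to the receiver, then sum 10^(L/10).
exhaust stack: 86.1 − 20·log₁₀(42.2/4.4) = 86.1 − 19.64 = 66.46 dB.
pump: 78.6 − 20·log₁₀(10.3/4.4) = 78.6 − 7.39 = 71.21 dB.
refrigeration condenser: 89.3 − 20·log₁₀(28.8/4.4) = 89.3 − 16.32 = 72.98 dB.
Σ 10^(L/10) = 3.752e+07 → L_total = 10·log₁₀(3.752e+07) = 75.74 dB.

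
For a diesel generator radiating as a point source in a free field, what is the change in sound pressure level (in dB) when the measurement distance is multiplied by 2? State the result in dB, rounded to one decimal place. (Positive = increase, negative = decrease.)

Point-source spreading: ΔL = −20·log₁₀(r₂/r₁).
ΔL = −20·log₁₀(2) = -6.02 dB.

-6.0 dB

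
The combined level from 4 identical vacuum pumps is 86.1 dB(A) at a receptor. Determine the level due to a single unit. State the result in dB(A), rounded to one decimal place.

80.1 dB(A)

4 equal contributions raise the level by 10·log₁₀ 4 = 6.021 dB, so each unit alone gives 86.1 − 6.021.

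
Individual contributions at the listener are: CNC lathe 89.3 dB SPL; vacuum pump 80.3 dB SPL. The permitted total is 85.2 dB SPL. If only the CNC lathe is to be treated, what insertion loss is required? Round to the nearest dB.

6 dB

Everything except the CNC lathe sums to 10^(80.3/10) = 1.072e+08 in linear terms, 80.30 dB SPL.
To meet 85.2 dB SPL overall, the treated CNC lathe may contribute at most 10^(85.2/10) − 1.072e+08 = 2.240e+08, i.e. 83.50 dB SPL.
So the CNC lathe must be reduced from 89.3 to 83.50 dB SPL: IL = 5.80 dB.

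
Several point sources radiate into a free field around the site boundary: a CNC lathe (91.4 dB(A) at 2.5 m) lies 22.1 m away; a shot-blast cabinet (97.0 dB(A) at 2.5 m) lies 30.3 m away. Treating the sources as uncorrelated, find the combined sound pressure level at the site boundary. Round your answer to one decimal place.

77.1 dB(A)

Apply inverse-square spreading to bring every level to the receiver, then sum 10^(L/10).
CNC lathe: 91.4 − 20·log₁₀(22.1/2.5) = 91.4 − 18.93 = 72.47 dB(A).
shot-blast cabinet: 97.0 − 20·log₁₀(30.3/2.5) = 97.0 − 21.67 = 75.33 dB(A).
Σ 10^(L/10) = 5.178e+07 → L_total = 10·log₁₀(5.178e+07) = 77.14 dB(A).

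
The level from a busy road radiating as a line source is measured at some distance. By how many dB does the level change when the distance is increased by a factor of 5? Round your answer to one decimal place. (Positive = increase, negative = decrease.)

-7.0 dB

With cylindrical spreading the level changes by −10·log₁₀(r₂/r₁).
ΔL = −10·log₁₀(5) = -6.99 dB.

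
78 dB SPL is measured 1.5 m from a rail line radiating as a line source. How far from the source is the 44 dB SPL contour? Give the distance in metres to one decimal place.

Line-source spreading drops the level by 10·log₁₀(r₂/r₁); inverting, r₂/r₁ = 10^(ΔL/10).
r₂ = 1.5·10^((78−44)/10) = 1.5·10^(34.0/10) = 3767.83 m.

3767.8 m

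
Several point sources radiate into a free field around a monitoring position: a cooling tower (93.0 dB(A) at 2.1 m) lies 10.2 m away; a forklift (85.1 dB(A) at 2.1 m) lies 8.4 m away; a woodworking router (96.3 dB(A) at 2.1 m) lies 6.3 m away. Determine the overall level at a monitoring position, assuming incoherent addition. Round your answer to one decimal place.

87.6 dB(A)

Propagate each source to the receiver with L = L_ref − 20·log₁₀(r/r_ref), then add intensities.
cooling tower: 93.0 − 20·log₁₀(10.2/2.1) = 93.0 − 13.73 = 79.27 dB(A).
forklift: 85.1 − 20·log₁₀(8.4/2.1) = 85.1 − 12.04 = 73.06 dB(A).
woodworking router: 96.3 − 20·log₁₀(6.3/2.1) = 96.3 − 9.54 = 86.76 dB(A).
Σ 10^(L/10) = 5.788e+08 → L_total = 10·log₁₀(5.788e+08) = 87.63 dB(A).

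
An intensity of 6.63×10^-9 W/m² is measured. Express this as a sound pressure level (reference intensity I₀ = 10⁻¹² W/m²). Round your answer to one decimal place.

I/I₀ = 6.63×10^-9/10⁻¹² = 6.63×10^3, and L = 10·log₁₀(I/I₀).
L = 10·(0.8215 + 3) = 38.22 dB.

38.2 dB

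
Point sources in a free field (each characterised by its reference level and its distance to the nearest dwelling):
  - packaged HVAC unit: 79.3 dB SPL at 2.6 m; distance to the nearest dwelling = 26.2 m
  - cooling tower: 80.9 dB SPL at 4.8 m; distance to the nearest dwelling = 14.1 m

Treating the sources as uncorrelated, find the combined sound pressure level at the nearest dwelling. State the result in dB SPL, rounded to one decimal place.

71.8 dB SPL

First find each source's level at the receiver (point-source: −20·log₁₀(r/r_ref)), then combine on an intensity basis.
packaged HVAC unit: 79.3 − 20·log₁₀(26.2/2.6) = 79.3 − 20.07 = 59.23 dB SPL.
cooling tower: 80.9 − 20·log₁₀(14.1/4.8) = 80.9 − 9.36 = 71.54 dB SPL.
Σ 10^(L/10) = 1.510e+07 → L_total = 10·log₁₀(1.510e+07) = 71.79 dB SPL.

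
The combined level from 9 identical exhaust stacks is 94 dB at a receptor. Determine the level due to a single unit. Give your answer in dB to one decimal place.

84.5 dB

Dividing the total intensity by 9 lowers the level by 10·log₁₀ 9 = 9.542 dB: L₁ = 94 − 9.542.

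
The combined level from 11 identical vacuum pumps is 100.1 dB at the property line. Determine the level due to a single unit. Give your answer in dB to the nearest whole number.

For N identical incoherent sources L_total = L₁ + 10·log₁₀ N, so L₁ = 100.1 − 10·log₁₀(11) = 100.1 − 10.414.

90 dB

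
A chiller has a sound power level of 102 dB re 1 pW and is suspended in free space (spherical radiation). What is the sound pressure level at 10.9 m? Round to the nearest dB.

The power spreads over a sphere of area 4π·r², so L_p = L_w − 10·log₁₀(4π·r²).
4π·r² = 1493 m², 10·log₁₀ of that is 31.741 dB.
L_p = 102 − 31.741 = 70.26 dB.

70 dB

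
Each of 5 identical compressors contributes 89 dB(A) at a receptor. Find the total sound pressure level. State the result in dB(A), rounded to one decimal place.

96.0 dB(A)

N identical incoherent sources raise the level by 10·log₁₀ N.
L_total = 89 + 10·log₁₀(5) = 89 + 6.990 = 95.99 dB(A).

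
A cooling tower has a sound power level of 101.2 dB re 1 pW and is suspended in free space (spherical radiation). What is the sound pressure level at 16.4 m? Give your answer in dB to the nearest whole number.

66 dB

The power spreads over a sphere of area 4π·r², so L_p = L_w − 10·log₁₀(4π·r²).
4π·r² = 3380 m², 10·log₁₀ of that is 35.289 dB.
L_p = 101.2 − 35.289 = 65.91 dB.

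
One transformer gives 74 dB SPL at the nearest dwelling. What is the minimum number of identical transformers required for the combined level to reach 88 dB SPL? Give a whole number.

26

The shortfall is 88 − 74 = 14.0 dB, and N units add 10·log₁₀ N, so need 10·log₁₀ N ≥ 14.0.
N ≥ 10^(14.0/10) = 25.119, so N = 26.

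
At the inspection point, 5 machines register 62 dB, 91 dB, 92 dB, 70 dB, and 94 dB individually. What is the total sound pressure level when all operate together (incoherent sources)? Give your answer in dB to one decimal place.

For uncorrelated sources the intensities add, so convert each level to linear form, sum, and take 10·log₁₀ of the total.
Σ 10^(L/10) = 10^(62/10) + 10^(91/10) + 10^(92/10) + 10^(70/10) + 10^(94/10) = 5.367e+09.
L_total = 10·log₁₀(5.367e+09) = 97.30 dB.

97.3 dB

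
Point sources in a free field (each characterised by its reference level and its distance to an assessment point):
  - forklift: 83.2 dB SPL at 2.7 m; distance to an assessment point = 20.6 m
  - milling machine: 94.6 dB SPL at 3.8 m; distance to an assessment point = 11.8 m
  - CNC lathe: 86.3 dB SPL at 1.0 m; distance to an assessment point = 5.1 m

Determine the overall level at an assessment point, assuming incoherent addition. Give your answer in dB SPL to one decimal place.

85.0 dB SPL

Apply inverse-square spreading to bring every level to the receiver, then sum 10^(L/10).
forklift: 83.2 − 20·log₁₀(20.6/2.7) = 83.2 − 17.65 = 65.55 dB SPL.
milling machine: 94.6 − 20·log₁₀(11.8/3.8) = 94.6 − 9.84 = 84.76 dB SPL.
CNC lathe: 86.3 − 20·log₁₀(5.1/1.0) = 86.3 − 14.15 = 72.15 dB SPL.
Σ 10^(L/10) = 3.191e+08 → L_total = 10·log₁₀(3.191e+08) = 85.04 dB SPL.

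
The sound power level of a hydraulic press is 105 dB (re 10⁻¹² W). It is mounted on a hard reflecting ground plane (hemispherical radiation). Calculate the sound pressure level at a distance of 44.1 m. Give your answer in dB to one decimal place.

64.1 dB

L_p = L_w − 10·log₁₀(2π·r²) with r = 44.1 m.
2π·r² = 1.222e+04 m², 10·log₁₀ of that is 40.871 dB.
L_p = 105 − 40.871 = 64.13 dB.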